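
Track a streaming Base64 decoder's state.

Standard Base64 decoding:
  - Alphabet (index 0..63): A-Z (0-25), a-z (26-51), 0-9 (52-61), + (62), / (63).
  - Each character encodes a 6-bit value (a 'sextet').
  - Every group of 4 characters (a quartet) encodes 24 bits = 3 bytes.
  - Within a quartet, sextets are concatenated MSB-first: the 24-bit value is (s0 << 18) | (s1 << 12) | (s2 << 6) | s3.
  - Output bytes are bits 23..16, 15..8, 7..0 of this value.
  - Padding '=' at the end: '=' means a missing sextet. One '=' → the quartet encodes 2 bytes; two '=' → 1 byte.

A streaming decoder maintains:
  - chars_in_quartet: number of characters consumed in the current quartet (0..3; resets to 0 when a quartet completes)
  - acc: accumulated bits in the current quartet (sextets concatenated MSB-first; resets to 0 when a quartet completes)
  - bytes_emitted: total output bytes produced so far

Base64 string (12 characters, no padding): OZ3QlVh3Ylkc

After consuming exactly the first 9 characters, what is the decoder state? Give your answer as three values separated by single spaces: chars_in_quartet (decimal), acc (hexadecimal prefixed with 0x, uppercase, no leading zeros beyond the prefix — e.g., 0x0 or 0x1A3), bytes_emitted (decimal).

After char 0 ('O'=14): chars_in_quartet=1 acc=0xE bytes_emitted=0
After char 1 ('Z'=25): chars_in_quartet=2 acc=0x399 bytes_emitted=0
After char 2 ('3'=55): chars_in_quartet=3 acc=0xE677 bytes_emitted=0
After char 3 ('Q'=16): chars_in_quartet=4 acc=0x399DD0 -> emit 39 9D D0, reset; bytes_emitted=3
After char 4 ('l'=37): chars_in_quartet=1 acc=0x25 bytes_emitted=3
After char 5 ('V'=21): chars_in_quartet=2 acc=0x955 bytes_emitted=3
After char 6 ('h'=33): chars_in_quartet=3 acc=0x25561 bytes_emitted=3
After char 7 ('3'=55): chars_in_quartet=4 acc=0x955877 -> emit 95 58 77, reset; bytes_emitted=6
After char 8 ('Y'=24): chars_in_quartet=1 acc=0x18 bytes_emitted=6

Answer: 1 0x18 6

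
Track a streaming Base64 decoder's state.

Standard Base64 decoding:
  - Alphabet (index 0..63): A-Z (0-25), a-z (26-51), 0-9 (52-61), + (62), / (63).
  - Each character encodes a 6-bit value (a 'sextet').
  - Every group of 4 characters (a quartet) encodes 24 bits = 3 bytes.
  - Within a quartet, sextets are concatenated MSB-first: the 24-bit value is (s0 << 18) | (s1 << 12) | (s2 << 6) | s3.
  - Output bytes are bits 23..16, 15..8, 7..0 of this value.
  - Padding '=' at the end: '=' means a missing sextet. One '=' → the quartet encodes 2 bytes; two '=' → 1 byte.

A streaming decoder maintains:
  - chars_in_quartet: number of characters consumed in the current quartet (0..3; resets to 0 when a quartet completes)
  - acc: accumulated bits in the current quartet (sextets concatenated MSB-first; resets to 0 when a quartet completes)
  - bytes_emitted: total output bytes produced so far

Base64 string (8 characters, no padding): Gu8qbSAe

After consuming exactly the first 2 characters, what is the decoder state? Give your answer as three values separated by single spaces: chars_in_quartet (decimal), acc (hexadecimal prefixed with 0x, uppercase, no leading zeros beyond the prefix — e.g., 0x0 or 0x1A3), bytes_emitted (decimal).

After char 0 ('G'=6): chars_in_quartet=1 acc=0x6 bytes_emitted=0
After char 1 ('u'=46): chars_in_quartet=2 acc=0x1AE bytes_emitted=0

Answer: 2 0x1AE 0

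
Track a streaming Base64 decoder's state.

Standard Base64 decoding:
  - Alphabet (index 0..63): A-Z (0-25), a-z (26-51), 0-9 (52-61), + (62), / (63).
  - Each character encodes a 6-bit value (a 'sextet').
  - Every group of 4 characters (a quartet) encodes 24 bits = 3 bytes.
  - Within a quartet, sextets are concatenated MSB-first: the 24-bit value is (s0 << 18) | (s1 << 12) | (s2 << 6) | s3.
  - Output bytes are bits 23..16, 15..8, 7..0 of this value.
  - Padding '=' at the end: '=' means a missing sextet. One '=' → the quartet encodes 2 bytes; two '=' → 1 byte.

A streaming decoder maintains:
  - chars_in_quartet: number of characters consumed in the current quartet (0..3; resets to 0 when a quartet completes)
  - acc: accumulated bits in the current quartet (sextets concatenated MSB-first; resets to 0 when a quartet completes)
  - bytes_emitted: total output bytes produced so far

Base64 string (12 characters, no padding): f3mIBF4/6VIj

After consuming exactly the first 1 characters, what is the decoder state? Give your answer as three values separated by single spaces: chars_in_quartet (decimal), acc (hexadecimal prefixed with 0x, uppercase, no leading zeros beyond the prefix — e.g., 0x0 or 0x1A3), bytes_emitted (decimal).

After char 0 ('f'=31): chars_in_quartet=1 acc=0x1F bytes_emitted=0

Answer: 1 0x1F 0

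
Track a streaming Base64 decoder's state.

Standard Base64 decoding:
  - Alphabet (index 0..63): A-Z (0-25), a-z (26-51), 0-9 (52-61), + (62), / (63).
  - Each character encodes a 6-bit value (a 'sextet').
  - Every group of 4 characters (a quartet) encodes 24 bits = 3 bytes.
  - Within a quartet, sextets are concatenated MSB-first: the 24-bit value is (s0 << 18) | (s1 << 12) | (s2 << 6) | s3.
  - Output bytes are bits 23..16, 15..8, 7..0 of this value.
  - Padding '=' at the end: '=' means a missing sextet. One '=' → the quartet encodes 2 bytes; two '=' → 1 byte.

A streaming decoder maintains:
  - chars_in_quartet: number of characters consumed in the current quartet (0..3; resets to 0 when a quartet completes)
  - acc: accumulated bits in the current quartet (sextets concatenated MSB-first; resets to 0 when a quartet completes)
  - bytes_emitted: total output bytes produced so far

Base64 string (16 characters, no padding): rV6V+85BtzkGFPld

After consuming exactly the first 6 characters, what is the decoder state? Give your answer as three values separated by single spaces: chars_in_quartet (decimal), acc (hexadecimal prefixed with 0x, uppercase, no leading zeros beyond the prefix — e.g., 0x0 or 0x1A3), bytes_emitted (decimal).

After char 0 ('r'=43): chars_in_quartet=1 acc=0x2B bytes_emitted=0
After char 1 ('V'=21): chars_in_quartet=2 acc=0xAD5 bytes_emitted=0
After char 2 ('6'=58): chars_in_quartet=3 acc=0x2B57A bytes_emitted=0
After char 3 ('V'=21): chars_in_quartet=4 acc=0xAD5E95 -> emit AD 5E 95, reset; bytes_emitted=3
After char 4 ('+'=62): chars_in_quartet=1 acc=0x3E bytes_emitted=3
After char 5 ('8'=60): chars_in_quartet=2 acc=0xFBC bytes_emitted=3

Answer: 2 0xFBC 3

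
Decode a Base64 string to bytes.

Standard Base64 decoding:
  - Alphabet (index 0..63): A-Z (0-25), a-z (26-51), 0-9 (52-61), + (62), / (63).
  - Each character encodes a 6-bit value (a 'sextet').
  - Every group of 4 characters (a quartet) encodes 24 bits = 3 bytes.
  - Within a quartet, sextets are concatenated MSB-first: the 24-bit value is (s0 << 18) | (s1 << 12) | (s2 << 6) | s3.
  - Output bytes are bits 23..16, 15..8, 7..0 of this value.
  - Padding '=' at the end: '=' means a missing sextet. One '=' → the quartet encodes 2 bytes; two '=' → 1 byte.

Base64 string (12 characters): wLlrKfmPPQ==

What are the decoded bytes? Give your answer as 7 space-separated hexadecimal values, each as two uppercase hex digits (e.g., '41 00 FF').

After char 0 ('w'=48): chars_in_quartet=1 acc=0x30 bytes_emitted=0
After char 1 ('L'=11): chars_in_quartet=2 acc=0xC0B bytes_emitted=0
After char 2 ('l'=37): chars_in_quartet=3 acc=0x302E5 bytes_emitted=0
After char 3 ('r'=43): chars_in_quartet=4 acc=0xC0B96B -> emit C0 B9 6B, reset; bytes_emitted=3
After char 4 ('K'=10): chars_in_quartet=1 acc=0xA bytes_emitted=3
After char 5 ('f'=31): chars_in_quartet=2 acc=0x29F bytes_emitted=3
After char 6 ('m'=38): chars_in_quartet=3 acc=0xA7E6 bytes_emitted=3
After char 7 ('P'=15): chars_in_quartet=4 acc=0x29F98F -> emit 29 F9 8F, reset; bytes_emitted=6
After char 8 ('P'=15): chars_in_quartet=1 acc=0xF bytes_emitted=6
After char 9 ('Q'=16): chars_in_quartet=2 acc=0x3D0 bytes_emitted=6
Padding '==': partial quartet acc=0x3D0 -> emit 3D; bytes_emitted=7

Answer: C0 B9 6B 29 F9 8F 3D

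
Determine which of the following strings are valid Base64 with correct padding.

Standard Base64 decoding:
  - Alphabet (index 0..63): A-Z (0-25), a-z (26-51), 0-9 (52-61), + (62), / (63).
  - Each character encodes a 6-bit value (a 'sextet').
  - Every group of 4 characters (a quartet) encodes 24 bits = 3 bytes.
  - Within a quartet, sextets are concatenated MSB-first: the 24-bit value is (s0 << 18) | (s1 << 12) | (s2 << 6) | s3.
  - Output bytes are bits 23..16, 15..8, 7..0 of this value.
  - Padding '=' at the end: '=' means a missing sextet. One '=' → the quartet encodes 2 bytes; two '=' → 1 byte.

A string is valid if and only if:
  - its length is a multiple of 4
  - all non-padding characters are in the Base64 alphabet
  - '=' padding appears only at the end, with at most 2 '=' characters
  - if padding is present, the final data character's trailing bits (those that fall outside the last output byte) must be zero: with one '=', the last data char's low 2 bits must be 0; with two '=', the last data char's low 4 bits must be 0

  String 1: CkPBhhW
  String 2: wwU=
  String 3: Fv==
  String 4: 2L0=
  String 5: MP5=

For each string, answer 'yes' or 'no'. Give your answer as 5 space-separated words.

String 1: 'CkPBhhW' → invalid (len=7 not mult of 4)
String 2: 'wwU=' → valid
String 3: 'Fv==' → invalid (bad trailing bits)
String 4: '2L0=' → valid
String 5: 'MP5=' → invalid (bad trailing bits)

Answer: no yes no yes no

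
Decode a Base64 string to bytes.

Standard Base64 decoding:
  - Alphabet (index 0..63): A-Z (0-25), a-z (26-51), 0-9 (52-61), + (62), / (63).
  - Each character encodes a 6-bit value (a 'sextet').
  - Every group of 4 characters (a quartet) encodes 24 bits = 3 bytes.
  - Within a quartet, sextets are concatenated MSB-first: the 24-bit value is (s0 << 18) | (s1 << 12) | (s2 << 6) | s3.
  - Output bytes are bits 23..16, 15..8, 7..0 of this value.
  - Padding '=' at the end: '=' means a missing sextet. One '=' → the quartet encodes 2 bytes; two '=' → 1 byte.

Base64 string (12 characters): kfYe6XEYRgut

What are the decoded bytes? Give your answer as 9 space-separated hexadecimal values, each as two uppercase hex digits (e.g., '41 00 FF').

After char 0 ('k'=36): chars_in_quartet=1 acc=0x24 bytes_emitted=0
After char 1 ('f'=31): chars_in_quartet=2 acc=0x91F bytes_emitted=0
After char 2 ('Y'=24): chars_in_quartet=3 acc=0x247D8 bytes_emitted=0
After char 3 ('e'=30): chars_in_quartet=4 acc=0x91F61E -> emit 91 F6 1E, reset; bytes_emitted=3
After char 4 ('6'=58): chars_in_quartet=1 acc=0x3A bytes_emitted=3
After char 5 ('X'=23): chars_in_quartet=2 acc=0xE97 bytes_emitted=3
After char 6 ('E'=4): chars_in_quartet=3 acc=0x3A5C4 bytes_emitted=3
After char 7 ('Y'=24): chars_in_quartet=4 acc=0xE97118 -> emit E9 71 18, reset; bytes_emitted=6
After char 8 ('R'=17): chars_in_quartet=1 acc=0x11 bytes_emitted=6
After char 9 ('g'=32): chars_in_quartet=2 acc=0x460 bytes_emitted=6
After char 10 ('u'=46): chars_in_quartet=3 acc=0x1182E bytes_emitted=6
After char 11 ('t'=45): chars_in_quartet=4 acc=0x460BAD -> emit 46 0B AD, reset; bytes_emitted=9

Answer: 91 F6 1E E9 71 18 46 0B AD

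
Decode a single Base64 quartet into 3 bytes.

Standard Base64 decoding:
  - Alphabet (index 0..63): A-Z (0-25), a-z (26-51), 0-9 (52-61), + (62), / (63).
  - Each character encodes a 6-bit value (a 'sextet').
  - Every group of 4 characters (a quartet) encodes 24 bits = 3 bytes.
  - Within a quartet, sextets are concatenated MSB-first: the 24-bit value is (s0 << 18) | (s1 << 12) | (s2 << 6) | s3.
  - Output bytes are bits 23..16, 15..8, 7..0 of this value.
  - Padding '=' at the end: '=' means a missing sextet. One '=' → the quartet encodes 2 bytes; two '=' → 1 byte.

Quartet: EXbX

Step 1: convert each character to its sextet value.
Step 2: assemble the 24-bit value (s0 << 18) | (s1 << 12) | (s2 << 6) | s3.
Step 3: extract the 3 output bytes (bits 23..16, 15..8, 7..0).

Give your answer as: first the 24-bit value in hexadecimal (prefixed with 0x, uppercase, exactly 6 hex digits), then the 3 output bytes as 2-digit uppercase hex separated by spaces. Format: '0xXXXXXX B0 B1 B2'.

Answer: 0x1176D7 11 76 D7

Derivation:
Sextets: E=4, X=23, b=27, X=23
24-bit: (4<<18) | (23<<12) | (27<<6) | 23
      = 0x100000 | 0x017000 | 0x0006C0 | 0x000017
      = 0x1176D7
Bytes: (v>>16)&0xFF=11, (v>>8)&0xFF=76, v&0xFF=D7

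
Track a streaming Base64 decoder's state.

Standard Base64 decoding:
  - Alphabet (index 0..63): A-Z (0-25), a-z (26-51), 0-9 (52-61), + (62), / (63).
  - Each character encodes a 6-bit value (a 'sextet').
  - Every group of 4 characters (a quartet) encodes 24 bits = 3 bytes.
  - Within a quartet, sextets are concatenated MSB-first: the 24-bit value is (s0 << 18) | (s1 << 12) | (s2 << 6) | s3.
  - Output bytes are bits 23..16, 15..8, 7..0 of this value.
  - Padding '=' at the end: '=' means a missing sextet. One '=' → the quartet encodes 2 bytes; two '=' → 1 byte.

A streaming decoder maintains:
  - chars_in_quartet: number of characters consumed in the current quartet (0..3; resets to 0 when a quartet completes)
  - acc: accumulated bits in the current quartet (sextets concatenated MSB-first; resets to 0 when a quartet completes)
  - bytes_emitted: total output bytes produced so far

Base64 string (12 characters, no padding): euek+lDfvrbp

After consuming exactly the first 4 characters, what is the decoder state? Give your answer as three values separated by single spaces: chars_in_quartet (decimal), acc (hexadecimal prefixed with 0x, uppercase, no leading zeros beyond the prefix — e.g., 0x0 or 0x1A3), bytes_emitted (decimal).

Answer: 0 0x0 3

Derivation:
After char 0 ('e'=30): chars_in_quartet=1 acc=0x1E bytes_emitted=0
After char 1 ('u'=46): chars_in_quartet=2 acc=0x7AE bytes_emitted=0
After char 2 ('e'=30): chars_in_quartet=3 acc=0x1EB9E bytes_emitted=0
After char 3 ('k'=36): chars_in_quartet=4 acc=0x7AE7A4 -> emit 7A E7 A4, reset; bytes_emitted=3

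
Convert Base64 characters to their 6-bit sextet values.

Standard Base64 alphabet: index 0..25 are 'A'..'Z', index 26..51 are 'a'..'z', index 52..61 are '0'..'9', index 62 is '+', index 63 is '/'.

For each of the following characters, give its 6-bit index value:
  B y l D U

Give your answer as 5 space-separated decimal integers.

'B': A..Z range, ord('B') − ord('A') = 1
'y': a..z range, 26 + ord('y') − ord('a') = 50
'l': a..z range, 26 + ord('l') − ord('a') = 37
'D': A..Z range, ord('D') − ord('A') = 3
'U': A..Z range, ord('U') − ord('A') = 20

Answer: 1 50 37 3 20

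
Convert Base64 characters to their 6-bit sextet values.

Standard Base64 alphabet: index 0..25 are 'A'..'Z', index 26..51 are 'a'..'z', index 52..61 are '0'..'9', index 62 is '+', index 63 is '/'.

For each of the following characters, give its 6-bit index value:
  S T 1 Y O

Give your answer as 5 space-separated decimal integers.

Answer: 18 19 53 24 14

Derivation:
'S': A..Z range, ord('S') − ord('A') = 18
'T': A..Z range, ord('T') − ord('A') = 19
'1': 0..9 range, 52 + ord('1') − ord('0') = 53
'Y': A..Z range, ord('Y') − ord('A') = 24
'O': A..Z range, ord('O') − ord('A') = 14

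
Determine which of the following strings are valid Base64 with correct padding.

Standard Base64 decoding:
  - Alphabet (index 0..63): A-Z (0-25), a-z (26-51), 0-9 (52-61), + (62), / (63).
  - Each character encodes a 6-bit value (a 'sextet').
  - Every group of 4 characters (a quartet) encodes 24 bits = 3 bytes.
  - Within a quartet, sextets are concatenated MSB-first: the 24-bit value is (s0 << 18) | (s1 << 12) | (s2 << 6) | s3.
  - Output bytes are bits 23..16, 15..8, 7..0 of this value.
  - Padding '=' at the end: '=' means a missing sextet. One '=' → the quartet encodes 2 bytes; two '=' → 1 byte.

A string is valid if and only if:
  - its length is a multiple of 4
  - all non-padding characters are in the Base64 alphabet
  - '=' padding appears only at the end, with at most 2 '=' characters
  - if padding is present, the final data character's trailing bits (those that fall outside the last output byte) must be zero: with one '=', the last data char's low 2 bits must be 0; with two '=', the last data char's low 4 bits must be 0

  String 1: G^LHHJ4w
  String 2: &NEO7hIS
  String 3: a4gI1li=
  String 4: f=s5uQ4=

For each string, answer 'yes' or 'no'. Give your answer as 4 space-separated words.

String 1: 'G^LHHJ4w' → invalid (bad char(s): ['^'])
String 2: '&NEO7hIS' → invalid (bad char(s): ['&'])
String 3: 'a4gI1li=' → invalid (bad trailing bits)
String 4: 'f=s5uQ4=' → invalid (bad char(s): ['=']; '=' in middle)

Answer: no no no no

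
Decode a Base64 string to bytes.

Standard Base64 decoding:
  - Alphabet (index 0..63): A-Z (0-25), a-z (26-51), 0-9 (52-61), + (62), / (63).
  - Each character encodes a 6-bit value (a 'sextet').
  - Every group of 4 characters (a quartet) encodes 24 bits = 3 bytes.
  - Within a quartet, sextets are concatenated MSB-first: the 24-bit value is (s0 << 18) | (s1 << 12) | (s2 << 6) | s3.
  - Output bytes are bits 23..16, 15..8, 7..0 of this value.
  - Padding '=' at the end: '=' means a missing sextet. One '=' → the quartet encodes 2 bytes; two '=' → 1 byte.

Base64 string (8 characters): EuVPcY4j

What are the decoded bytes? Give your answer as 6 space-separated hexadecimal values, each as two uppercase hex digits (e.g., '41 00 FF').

Answer: 12 E5 4F 71 8E 23

Derivation:
After char 0 ('E'=4): chars_in_quartet=1 acc=0x4 bytes_emitted=0
After char 1 ('u'=46): chars_in_quartet=2 acc=0x12E bytes_emitted=0
After char 2 ('V'=21): chars_in_quartet=3 acc=0x4B95 bytes_emitted=0
After char 3 ('P'=15): chars_in_quartet=4 acc=0x12E54F -> emit 12 E5 4F, reset; bytes_emitted=3
After char 4 ('c'=28): chars_in_quartet=1 acc=0x1C bytes_emitted=3
After char 5 ('Y'=24): chars_in_quartet=2 acc=0x718 bytes_emitted=3
After char 6 ('4'=56): chars_in_quartet=3 acc=0x1C638 bytes_emitted=3
After char 7 ('j'=35): chars_in_quartet=4 acc=0x718E23 -> emit 71 8E 23, reset; bytes_emitted=6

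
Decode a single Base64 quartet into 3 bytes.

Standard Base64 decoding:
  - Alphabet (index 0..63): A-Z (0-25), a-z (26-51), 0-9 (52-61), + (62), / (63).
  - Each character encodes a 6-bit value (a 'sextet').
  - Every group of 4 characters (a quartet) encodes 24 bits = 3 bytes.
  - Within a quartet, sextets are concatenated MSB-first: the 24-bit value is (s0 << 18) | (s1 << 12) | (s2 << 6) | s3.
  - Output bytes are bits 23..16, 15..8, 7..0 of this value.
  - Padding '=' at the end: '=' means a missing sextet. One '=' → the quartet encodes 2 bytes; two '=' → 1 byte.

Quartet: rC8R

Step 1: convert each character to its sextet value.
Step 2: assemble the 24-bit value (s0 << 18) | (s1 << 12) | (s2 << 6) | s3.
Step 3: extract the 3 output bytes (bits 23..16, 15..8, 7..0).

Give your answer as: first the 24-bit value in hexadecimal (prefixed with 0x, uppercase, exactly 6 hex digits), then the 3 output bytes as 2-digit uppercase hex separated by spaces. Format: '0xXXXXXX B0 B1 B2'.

Answer: 0xAC2F11 AC 2F 11

Derivation:
Sextets: r=43, C=2, 8=60, R=17
24-bit: (43<<18) | (2<<12) | (60<<6) | 17
      = 0xAC0000 | 0x002000 | 0x000F00 | 0x000011
      = 0xAC2F11
Bytes: (v>>16)&0xFF=AC, (v>>8)&0xFF=2F, v&0xFF=11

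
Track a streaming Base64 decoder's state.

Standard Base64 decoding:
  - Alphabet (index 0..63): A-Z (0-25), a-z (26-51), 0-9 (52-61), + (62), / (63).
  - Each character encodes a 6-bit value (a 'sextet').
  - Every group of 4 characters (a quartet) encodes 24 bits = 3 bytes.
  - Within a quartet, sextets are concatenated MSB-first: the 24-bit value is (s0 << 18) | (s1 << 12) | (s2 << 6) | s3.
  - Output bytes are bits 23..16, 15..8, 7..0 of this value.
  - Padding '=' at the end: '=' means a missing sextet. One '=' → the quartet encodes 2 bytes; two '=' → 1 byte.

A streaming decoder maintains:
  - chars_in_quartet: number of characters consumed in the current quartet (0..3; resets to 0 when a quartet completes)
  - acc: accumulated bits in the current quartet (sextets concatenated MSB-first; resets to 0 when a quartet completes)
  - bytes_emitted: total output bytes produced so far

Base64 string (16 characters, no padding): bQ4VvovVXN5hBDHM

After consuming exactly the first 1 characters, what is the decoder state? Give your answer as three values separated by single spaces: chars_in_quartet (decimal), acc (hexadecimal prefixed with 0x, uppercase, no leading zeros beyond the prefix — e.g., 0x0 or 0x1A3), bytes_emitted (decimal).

After char 0 ('b'=27): chars_in_quartet=1 acc=0x1B bytes_emitted=0

Answer: 1 0x1B 0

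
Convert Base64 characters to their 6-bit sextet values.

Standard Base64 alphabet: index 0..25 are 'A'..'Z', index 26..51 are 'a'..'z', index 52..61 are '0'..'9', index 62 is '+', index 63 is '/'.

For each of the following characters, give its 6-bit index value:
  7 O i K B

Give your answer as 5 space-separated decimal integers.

Answer: 59 14 34 10 1

Derivation:
'7': 0..9 range, 52 + ord('7') − ord('0') = 59
'O': A..Z range, ord('O') − ord('A') = 14
'i': a..z range, 26 + ord('i') − ord('a') = 34
'K': A..Z range, ord('K') − ord('A') = 10
'B': A..Z range, ord('B') − ord('A') = 1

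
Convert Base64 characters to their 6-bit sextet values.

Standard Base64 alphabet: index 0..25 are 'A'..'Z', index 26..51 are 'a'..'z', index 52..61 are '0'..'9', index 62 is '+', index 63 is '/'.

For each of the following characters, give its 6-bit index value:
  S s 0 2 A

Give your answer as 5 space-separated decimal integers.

'S': A..Z range, ord('S') − ord('A') = 18
's': a..z range, 26 + ord('s') − ord('a') = 44
'0': 0..9 range, 52 + ord('0') − ord('0') = 52
'2': 0..9 range, 52 + ord('2') − ord('0') = 54
'A': A..Z range, ord('A') − ord('A') = 0

Answer: 18 44 52 54 0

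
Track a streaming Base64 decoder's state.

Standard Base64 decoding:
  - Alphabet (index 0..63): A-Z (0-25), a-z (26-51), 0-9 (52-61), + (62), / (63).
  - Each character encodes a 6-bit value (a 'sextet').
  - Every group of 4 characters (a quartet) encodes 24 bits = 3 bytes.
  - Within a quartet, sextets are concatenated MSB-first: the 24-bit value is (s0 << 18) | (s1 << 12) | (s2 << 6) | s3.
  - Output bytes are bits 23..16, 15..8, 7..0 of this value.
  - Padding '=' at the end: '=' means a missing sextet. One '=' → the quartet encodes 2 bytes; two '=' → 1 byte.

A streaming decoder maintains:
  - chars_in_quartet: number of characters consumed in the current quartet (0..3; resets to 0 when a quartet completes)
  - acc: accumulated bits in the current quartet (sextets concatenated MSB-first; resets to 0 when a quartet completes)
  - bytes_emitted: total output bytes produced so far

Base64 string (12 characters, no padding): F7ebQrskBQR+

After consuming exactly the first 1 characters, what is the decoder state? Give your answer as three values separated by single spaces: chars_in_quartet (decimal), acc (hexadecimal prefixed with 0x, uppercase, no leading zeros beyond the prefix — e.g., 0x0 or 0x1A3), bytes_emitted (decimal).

After char 0 ('F'=5): chars_in_quartet=1 acc=0x5 bytes_emitted=0

Answer: 1 0x5 0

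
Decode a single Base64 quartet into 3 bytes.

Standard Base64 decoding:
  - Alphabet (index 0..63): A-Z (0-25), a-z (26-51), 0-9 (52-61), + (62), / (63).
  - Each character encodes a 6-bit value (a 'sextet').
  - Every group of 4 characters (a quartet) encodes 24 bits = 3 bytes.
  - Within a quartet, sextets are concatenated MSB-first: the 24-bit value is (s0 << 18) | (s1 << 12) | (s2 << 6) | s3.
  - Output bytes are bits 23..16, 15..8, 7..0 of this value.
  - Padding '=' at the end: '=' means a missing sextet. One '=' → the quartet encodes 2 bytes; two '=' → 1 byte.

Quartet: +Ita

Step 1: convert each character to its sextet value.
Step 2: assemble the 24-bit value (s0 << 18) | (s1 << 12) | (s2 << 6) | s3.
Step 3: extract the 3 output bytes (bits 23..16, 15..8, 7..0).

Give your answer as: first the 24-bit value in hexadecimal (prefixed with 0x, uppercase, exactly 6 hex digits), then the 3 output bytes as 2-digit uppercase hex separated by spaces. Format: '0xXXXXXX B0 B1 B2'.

Sextets: +=62, I=8, t=45, a=26
24-bit: (62<<18) | (8<<12) | (45<<6) | 26
      = 0xF80000 | 0x008000 | 0x000B40 | 0x00001A
      = 0xF88B5A
Bytes: (v>>16)&0xFF=F8, (v>>8)&0xFF=8B, v&0xFF=5A

Answer: 0xF88B5A F8 8B 5A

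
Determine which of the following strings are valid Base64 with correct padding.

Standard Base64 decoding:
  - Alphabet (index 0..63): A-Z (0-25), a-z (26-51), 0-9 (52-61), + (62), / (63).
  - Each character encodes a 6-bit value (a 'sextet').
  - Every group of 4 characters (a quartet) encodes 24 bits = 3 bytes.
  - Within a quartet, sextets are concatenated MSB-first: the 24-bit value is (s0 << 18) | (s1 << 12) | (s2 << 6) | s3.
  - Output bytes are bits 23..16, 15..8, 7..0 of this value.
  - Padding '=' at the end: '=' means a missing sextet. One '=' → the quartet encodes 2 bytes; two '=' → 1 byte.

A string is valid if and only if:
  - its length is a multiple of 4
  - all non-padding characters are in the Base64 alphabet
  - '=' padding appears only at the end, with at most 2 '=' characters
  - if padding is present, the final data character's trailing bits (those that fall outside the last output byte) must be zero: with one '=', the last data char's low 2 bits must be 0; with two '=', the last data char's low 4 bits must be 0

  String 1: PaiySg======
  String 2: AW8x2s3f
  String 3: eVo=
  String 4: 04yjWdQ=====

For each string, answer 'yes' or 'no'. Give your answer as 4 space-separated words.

Answer: no yes yes no

Derivation:
String 1: 'PaiySg======' → invalid (6 pad chars (max 2))
String 2: 'AW8x2s3f' → valid
String 3: 'eVo=' → valid
String 4: '04yjWdQ=====' → invalid (5 pad chars (max 2))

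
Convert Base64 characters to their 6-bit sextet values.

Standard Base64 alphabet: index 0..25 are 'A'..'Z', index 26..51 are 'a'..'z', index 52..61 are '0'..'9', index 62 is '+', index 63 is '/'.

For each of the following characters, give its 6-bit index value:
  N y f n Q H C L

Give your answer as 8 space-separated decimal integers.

Answer: 13 50 31 39 16 7 2 11

Derivation:
'N': A..Z range, ord('N') − ord('A') = 13
'y': a..z range, 26 + ord('y') − ord('a') = 50
'f': a..z range, 26 + ord('f') − ord('a') = 31
'n': a..z range, 26 + ord('n') − ord('a') = 39
'Q': A..Z range, ord('Q') − ord('A') = 16
'H': A..Z range, ord('H') − ord('A') = 7
'C': A..Z range, ord('C') − ord('A') = 2
'L': A..Z range, ord('L') − ord('A') = 11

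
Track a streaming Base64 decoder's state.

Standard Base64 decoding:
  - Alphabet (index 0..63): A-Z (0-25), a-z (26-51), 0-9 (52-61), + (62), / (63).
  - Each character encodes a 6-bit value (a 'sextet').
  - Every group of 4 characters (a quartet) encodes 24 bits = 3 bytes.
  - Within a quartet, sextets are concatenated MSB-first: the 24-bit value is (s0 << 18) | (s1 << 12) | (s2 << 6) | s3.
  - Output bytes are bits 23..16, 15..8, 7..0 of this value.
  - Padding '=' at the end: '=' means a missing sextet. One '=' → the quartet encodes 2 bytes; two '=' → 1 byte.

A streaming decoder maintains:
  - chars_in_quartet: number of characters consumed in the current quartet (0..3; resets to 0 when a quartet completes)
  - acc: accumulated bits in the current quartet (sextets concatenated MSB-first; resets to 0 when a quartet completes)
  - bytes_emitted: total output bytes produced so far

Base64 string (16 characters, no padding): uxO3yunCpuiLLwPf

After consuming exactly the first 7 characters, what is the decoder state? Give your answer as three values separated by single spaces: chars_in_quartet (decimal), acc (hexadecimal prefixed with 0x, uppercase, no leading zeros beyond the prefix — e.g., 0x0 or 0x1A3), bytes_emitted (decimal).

After char 0 ('u'=46): chars_in_quartet=1 acc=0x2E bytes_emitted=0
After char 1 ('x'=49): chars_in_quartet=2 acc=0xBB1 bytes_emitted=0
After char 2 ('O'=14): chars_in_quartet=3 acc=0x2EC4E bytes_emitted=0
After char 3 ('3'=55): chars_in_quartet=4 acc=0xBB13B7 -> emit BB 13 B7, reset; bytes_emitted=3
After char 4 ('y'=50): chars_in_quartet=1 acc=0x32 bytes_emitted=3
After char 5 ('u'=46): chars_in_quartet=2 acc=0xCAE bytes_emitted=3
After char 6 ('n'=39): chars_in_quartet=3 acc=0x32BA7 bytes_emitted=3

Answer: 3 0x32BA7 3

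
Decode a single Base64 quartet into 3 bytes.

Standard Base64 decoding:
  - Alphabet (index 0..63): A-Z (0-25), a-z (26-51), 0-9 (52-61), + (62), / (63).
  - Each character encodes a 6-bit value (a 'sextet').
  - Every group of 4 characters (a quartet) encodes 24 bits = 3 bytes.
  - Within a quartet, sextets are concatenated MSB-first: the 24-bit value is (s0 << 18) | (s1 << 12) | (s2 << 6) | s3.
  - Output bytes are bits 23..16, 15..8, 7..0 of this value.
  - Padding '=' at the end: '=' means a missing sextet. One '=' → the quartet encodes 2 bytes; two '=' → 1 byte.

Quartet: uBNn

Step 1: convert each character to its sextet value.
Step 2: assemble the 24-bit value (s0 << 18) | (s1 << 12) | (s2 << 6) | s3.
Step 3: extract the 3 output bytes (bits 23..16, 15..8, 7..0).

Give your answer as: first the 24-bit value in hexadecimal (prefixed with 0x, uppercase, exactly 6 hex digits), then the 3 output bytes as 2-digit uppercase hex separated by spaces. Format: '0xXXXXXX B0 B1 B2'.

Sextets: u=46, B=1, N=13, n=39
24-bit: (46<<18) | (1<<12) | (13<<6) | 39
      = 0xB80000 | 0x001000 | 0x000340 | 0x000027
      = 0xB81367
Bytes: (v>>16)&0xFF=B8, (v>>8)&0xFF=13, v&0xFF=67

Answer: 0xB81367 B8 13 67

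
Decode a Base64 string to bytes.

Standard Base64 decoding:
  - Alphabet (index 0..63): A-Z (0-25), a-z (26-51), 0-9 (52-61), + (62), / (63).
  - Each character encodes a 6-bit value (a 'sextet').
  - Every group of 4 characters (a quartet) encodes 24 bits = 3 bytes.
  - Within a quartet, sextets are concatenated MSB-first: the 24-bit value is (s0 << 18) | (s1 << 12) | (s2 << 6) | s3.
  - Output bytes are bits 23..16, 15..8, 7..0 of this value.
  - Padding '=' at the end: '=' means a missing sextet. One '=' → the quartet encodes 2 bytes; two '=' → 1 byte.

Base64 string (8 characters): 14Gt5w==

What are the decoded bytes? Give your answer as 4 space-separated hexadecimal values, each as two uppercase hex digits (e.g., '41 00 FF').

After char 0 ('1'=53): chars_in_quartet=1 acc=0x35 bytes_emitted=0
After char 1 ('4'=56): chars_in_quartet=2 acc=0xD78 bytes_emitted=0
After char 2 ('G'=6): chars_in_quartet=3 acc=0x35E06 bytes_emitted=0
After char 3 ('t'=45): chars_in_quartet=4 acc=0xD781AD -> emit D7 81 AD, reset; bytes_emitted=3
After char 4 ('5'=57): chars_in_quartet=1 acc=0x39 bytes_emitted=3
After char 5 ('w'=48): chars_in_quartet=2 acc=0xE70 bytes_emitted=3
Padding '==': partial quartet acc=0xE70 -> emit E7; bytes_emitted=4

Answer: D7 81 AD E7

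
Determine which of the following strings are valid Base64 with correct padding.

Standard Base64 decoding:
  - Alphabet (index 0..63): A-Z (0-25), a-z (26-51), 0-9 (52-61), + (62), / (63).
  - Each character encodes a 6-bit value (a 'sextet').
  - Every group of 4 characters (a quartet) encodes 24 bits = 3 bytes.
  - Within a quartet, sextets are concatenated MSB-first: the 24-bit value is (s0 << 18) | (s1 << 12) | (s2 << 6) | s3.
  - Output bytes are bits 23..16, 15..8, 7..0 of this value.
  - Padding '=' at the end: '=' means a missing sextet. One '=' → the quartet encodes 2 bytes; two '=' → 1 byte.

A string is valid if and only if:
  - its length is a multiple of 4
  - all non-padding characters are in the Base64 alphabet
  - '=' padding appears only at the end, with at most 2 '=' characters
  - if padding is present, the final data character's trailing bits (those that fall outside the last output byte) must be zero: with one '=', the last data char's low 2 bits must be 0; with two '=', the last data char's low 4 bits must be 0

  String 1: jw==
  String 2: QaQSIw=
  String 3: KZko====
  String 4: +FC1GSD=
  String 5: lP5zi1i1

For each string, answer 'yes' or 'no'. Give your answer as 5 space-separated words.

Answer: yes no no no yes

Derivation:
String 1: 'jw==' → valid
String 2: 'QaQSIw=' → invalid (len=7 not mult of 4)
String 3: 'KZko====' → invalid (4 pad chars (max 2))
String 4: '+FC1GSD=' → invalid (bad trailing bits)
String 5: 'lP5zi1i1' → valid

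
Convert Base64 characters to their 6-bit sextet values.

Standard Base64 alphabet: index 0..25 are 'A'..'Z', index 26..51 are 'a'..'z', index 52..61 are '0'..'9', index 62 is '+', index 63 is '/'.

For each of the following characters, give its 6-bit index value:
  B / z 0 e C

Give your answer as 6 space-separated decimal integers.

'B': A..Z range, ord('B') − ord('A') = 1
'/': index 63
'z': a..z range, 26 + ord('z') − ord('a') = 51
'0': 0..9 range, 52 + ord('0') − ord('0') = 52
'e': a..z range, 26 + ord('e') − ord('a') = 30
'C': A..Z range, ord('C') − ord('A') = 2

Answer: 1 63 51 52 30 2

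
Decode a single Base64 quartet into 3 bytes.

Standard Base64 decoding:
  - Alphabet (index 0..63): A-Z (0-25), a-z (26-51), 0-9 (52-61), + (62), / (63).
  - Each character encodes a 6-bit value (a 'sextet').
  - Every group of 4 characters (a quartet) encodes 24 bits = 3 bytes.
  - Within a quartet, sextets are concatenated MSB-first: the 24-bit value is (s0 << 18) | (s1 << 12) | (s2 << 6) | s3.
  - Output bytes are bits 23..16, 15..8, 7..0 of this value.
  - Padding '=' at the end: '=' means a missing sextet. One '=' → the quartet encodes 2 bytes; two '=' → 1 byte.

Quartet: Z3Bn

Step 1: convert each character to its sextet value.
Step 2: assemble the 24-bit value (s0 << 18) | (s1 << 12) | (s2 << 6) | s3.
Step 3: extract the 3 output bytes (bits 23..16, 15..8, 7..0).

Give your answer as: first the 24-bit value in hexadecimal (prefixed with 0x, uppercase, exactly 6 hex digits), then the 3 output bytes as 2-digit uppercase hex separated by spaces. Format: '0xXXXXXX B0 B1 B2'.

Answer: 0x677067 67 70 67

Derivation:
Sextets: Z=25, 3=55, B=1, n=39
24-bit: (25<<18) | (55<<12) | (1<<6) | 39
      = 0x640000 | 0x037000 | 0x000040 | 0x000027
      = 0x677067
Bytes: (v>>16)&0xFF=67, (v>>8)&0xFF=70, v&0xFF=67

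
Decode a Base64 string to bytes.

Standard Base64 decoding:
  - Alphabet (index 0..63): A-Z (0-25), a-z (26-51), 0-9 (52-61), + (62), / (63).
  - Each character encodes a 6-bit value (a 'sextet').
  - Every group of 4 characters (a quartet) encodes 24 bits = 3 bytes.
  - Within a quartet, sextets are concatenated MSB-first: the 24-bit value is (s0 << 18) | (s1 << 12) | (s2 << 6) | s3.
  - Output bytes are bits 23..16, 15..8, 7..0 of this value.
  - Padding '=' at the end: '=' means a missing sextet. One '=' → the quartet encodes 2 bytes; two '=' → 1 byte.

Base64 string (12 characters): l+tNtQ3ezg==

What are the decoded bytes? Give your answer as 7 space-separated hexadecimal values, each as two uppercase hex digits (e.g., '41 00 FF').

Answer: 97 EB 4D B5 0D DE CE

Derivation:
After char 0 ('l'=37): chars_in_quartet=1 acc=0x25 bytes_emitted=0
After char 1 ('+'=62): chars_in_quartet=2 acc=0x97E bytes_emitted=0
After char 2 ('t'=45): chars_in_quartet=3 acc=0x25FAD bytes_emitted=0
After char 3 ('N'=13): chars_in_quartet=4 acc=0x97EB4D -> emit 97 EB 4D, reset; bytes_emitted=3
After char 4 ('t'=45): chars_in_quartet=1 acc=0x2D bytes_emitted=3
After char 5 ('Q'=16): chars_in_quartet=2 acc=0xB50 bytes_emitted=3
After char 6 ('3'=55): chars_in_quartet=3 acc=0x2D437 bytes_emitted=3
After char 7 ('e'=30): chars_in_quartet=4 acc=0xB50DDE -> emit B5 0D DE, reset; bytes_emitted=6
After char 8 ('z'=51): chars_in_quartet=1 acc=0x33 bytes_emitted=6
After char 9 ('g'=32): chars_in_quartet=2 acc=0xCE0 bytes_emitted=6
Padding '==': partial quartet acc=0xCE0 -> emit CE; bytes_emitted=7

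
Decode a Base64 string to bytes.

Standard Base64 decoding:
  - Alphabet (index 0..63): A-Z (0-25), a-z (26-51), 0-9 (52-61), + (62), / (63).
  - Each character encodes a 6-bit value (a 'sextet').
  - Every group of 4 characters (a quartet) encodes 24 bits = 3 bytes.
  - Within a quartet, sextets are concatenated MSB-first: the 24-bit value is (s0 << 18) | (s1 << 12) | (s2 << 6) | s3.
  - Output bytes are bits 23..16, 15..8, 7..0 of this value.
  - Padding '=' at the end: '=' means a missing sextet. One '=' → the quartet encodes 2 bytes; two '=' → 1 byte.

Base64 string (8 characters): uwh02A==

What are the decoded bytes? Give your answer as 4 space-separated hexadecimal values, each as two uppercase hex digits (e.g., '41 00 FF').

After char 0 ('u'=46): chars_in_quartet=1 acc=0x2E bytes_emitted=0
After char 1 ('w'=48): chars_in_quartet=2 acc=0xBB0 bytes_emitted=0
After char 2 ('h'=33): chars_in_quartet=3 acc=0x2EC21 bytes_emitted=0
After char 3 ('0'=52): chars_in_quartet=4 acc=0xBB0874 -> emit BB 08 74, reset; bytes_emitted=3
After char 4 ('2'=54): chars_in_quartet=1 acc=0x36 bytes_emitted=3
After char 5 ('A'=0): chars_in_quartet=2 acc=0xD80 bytes_emitted=3
Padding '==': partial quartet acc=0xD80 -> emit D8; bytes_emitted=4

Answer: BB 08 74 D8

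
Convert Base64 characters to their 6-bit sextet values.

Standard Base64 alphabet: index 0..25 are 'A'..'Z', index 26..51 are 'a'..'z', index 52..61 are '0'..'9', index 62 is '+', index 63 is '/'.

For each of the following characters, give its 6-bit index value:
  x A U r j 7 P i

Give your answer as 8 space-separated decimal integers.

'x': a..z range, 26 + ord('x') − ord('a') = 49
'A': A..Z range, ord('A') − ord('A') = 0
'U': A..Z range, ord('U') − ord('A') = 20
'r': a..z range, 26 + ord('r') − ord('a') = 43
'j': a..z range, 26 + ord('j') − ord('a') = 35
'7': 0..9 range, 52 + ord('7') − ord('0') = 59
'P': A..Z range, ord('P') − ord('A') = 15
'i': a..z range, 26 + ord('i') − ord('a') = 34

Answer: 49 0 20 43 35 59 15 34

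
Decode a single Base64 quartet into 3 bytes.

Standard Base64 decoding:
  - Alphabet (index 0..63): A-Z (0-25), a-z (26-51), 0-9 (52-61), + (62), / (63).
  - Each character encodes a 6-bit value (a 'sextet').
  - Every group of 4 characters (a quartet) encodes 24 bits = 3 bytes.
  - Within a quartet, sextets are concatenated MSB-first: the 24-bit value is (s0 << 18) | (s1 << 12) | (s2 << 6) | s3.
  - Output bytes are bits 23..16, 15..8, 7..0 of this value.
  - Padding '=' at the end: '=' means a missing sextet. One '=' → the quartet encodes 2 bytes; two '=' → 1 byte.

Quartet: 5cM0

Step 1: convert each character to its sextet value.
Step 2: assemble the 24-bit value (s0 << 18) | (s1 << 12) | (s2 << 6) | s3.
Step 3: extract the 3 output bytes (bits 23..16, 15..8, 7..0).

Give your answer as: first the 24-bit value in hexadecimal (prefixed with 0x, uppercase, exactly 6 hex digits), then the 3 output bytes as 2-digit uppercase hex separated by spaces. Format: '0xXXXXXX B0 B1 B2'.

Answer: 0xE5C334 E5 C3 34

Derivation:
Sextets: 5=57, c=28, M=12, 0=52
24-bit: (57<<18) | (28<<12) | (12<<6) | 52
      = 0xE40000 | 0x01C000 | 0x000300 | 0x000034
      = 0xE5C334
Bytes: (v>>16)&0xFF=E5, (v>>8)&0xFF=C3, v&0xFF=34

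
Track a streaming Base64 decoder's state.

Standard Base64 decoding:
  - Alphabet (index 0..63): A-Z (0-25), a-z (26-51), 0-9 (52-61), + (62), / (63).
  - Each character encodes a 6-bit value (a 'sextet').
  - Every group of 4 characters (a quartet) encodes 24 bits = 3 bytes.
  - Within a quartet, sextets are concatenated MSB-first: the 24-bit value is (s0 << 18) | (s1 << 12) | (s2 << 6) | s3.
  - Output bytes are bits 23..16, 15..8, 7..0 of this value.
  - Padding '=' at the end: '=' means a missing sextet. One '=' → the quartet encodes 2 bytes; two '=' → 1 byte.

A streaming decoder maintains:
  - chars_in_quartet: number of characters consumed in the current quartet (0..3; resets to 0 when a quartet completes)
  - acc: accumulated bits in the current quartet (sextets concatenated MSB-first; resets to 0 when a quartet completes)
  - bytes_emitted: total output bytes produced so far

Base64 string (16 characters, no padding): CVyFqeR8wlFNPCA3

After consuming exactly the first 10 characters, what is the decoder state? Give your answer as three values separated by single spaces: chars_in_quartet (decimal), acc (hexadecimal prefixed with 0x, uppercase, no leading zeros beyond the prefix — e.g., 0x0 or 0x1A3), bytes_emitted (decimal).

After char 0 ('C'=2): chars_in_quartet=1 acc=0x2 bytes_emitted=0
After char 1 ('V'=21): chars_in_quartet=2 acc=0x95 bytes_emitted=0
After char 2 ('y'=50): chars_in_quartet=3 acc=0x2572 bytes_emitted=0
After char 3 ('F'=5): chars_in_quartet=4 acc=0x95C85 -> emit 09 5C 85, reset; bytes_emitted=3
After char 4 ('q'=42): chars_in_quartet=1 acc=0x2A bytes_emitted=3
After char 5 ('e'=30): chars_in_quartet=2 acc=0xA9E bytes_emitted=3
After char 6 ('R'=17): chars_in_quartet=3 acc=0x2A791 bytes_emitted=3
After char 7 ('8'=60): chars_in_quartet=4 acc=0xA9E47C -> emit A9 E4 7C, reset; bytes_emitted=6
After char 8 ('w'=48): chars_in_quartet=1 acc=0x30 bytes_emitted=6
After char 9 ('l'=37): chars_in_quartet=2 acc=0xC25 bytes_emitted=6

Answer: 2 0xC25 6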